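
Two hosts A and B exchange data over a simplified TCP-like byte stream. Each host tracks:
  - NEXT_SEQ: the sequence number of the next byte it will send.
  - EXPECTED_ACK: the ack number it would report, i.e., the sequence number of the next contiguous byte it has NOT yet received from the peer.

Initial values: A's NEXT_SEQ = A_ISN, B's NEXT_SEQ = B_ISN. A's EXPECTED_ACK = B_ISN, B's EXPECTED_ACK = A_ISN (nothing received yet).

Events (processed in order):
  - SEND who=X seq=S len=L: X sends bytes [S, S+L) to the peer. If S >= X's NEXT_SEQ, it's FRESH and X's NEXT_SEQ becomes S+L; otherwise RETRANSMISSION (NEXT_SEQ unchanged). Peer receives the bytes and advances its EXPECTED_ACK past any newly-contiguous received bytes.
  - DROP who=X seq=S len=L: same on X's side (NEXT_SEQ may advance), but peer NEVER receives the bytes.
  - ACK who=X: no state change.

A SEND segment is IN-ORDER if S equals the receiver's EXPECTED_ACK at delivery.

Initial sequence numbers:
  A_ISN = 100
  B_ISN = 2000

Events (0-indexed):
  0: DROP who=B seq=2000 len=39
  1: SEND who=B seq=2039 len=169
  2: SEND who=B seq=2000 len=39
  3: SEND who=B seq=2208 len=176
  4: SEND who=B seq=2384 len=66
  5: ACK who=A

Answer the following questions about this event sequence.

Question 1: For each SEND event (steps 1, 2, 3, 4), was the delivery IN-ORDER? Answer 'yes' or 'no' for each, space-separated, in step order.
Step 1: SEND seq=2039 -> out-of-order
Step 2: SEND seq=2000 -> in-order
Step 3: SEND seq=2208 -> in-order
Step 4: SEND seq=2384 -> in-order

Answer: no yes yes yes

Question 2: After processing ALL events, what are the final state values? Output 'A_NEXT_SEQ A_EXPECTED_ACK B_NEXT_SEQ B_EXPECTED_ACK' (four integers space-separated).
After event 0: A_seq=100 A_ack=2000 B_seq=2039 B_ack=100
After event 1: A_seq=100 A_ack=2000 B_seq=2208 B_ack=100
After event 2: A_seq=100 A_ack=2208 B_seq=2208 B_ack=100
After event 3: A_seq=100 A_ack=2384 B_seq=2384 B_ack=100
After event 4: A_seq=100 A_ack=2450 B_seq=2450 B_ack=100
After event 5: A_seq=100 A_ack=2450 B_seq=2450 B_ack=100

Answer: 100 2450 2450 100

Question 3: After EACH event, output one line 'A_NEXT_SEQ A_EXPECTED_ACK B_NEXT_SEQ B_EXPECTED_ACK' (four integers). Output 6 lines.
100 2000 2039 100
100 2000 2208 100
100 2208 2208 100
100 2384 2384 100
100 2450 2450 100
100 2450 2450 100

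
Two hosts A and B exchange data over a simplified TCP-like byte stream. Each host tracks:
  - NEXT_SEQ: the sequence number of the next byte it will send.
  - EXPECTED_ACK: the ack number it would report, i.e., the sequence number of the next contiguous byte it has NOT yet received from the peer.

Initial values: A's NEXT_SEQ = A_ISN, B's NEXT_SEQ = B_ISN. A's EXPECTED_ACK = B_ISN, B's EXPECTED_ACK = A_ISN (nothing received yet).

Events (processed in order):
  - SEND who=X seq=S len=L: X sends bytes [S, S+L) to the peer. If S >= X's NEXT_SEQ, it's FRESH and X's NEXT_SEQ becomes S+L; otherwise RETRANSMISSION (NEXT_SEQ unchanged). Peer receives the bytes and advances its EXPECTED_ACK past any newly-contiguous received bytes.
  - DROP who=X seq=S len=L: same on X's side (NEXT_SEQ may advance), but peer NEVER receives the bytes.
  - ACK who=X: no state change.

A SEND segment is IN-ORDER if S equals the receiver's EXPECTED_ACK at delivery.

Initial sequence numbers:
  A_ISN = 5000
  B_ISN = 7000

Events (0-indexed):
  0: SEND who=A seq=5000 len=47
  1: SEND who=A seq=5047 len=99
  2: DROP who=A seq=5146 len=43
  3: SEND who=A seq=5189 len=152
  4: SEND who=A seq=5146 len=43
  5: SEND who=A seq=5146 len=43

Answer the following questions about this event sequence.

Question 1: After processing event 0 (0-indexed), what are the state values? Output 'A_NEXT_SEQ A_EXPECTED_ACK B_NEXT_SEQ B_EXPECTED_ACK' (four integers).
After event 0: A_seq=5047 A_ack=7000 B_seq=7000 B_ack=5047

5047 7000 7000 5047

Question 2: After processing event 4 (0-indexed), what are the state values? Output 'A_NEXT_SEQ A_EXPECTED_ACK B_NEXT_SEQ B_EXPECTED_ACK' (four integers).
After event 0: A_seq=5047 A_ack=7000 B_seq=7000 B_ack=5047
After event 1: A_seq=5146 A_ack=7000 B_seq=7000 B_ack=5146
After event 2: A_seq=5189 A_ack=7000 B_seq=7000 B_ack=5146
After event 3: A_seq=5341 A_ack=7000 B_seq=7000 B_ack=5146
After event 4: A_seq=5341 A_ack=7000 B_seq=7000 B_ack=5341

5341 7000 7000 5341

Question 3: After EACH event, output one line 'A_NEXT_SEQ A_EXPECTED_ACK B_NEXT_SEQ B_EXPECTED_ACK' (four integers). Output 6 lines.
5047 7000 7000 5047
5146 7000 7000 5146
5189 7000 7000 5146
5341 7000 7000 5146
5341 7000 7000 5341
5341 7000 7000 5341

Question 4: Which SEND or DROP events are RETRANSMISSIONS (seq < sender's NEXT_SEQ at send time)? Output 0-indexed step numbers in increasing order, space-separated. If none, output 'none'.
Answer: 4 5

Derivation:
Step 0: SEND seq=5000 -> fresh
Step 1: SEND seq=5047 -> fresh
Step 2: DROP seq=5146 -> fresh
Step 3: SEND seq=5189 -> fresh
Step 4: SEND seq=5146 -> retransmit
Step 5: SEND seq=5146 -> retransmit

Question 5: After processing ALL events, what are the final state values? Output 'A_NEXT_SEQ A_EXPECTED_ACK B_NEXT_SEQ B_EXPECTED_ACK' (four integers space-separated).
After event 0: A_seq=5047 A_ack=7000 B_seq=7000 B_ack=5047
After event 1: A_seq=5146 A_ack=7000 B_seq=7000 B_ack=5146
After event 2: A_seq=5189 A_ack=7000 B_seq=7000 B_ack=5146
After event 3: A_seq=5341 A_ack=7000 B_seq=7000 B_ack=5146
After event 4: A_seq=5341 A_ack=7000 B_seq=7000 B_ack=5341
After event 5: A_seq=5341 A_ack=7000 B_seq=7000 B_ack=5341

Answer: 5341 7000 7000 5341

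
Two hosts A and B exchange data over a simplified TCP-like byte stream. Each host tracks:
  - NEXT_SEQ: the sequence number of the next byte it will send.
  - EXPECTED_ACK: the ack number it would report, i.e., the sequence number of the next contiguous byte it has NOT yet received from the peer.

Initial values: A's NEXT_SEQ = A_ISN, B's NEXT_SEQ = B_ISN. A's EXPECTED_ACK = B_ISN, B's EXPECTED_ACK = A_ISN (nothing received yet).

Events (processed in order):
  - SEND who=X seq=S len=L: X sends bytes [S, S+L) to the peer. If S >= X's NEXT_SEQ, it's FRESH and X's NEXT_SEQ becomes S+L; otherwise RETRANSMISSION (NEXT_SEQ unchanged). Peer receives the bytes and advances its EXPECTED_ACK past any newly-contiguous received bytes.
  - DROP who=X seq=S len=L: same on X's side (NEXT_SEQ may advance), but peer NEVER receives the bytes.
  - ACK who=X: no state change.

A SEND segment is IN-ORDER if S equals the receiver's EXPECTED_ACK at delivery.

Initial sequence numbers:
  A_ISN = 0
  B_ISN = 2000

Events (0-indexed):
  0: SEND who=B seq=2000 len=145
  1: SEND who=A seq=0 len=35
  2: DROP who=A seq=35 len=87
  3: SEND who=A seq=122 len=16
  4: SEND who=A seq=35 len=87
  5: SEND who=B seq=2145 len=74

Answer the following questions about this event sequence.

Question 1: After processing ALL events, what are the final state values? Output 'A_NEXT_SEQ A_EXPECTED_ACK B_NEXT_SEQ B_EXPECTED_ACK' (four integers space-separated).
After event 0: A_seq=0 A_ack=2145 B_seq=2145 B_ack=0
After event 1: A_seq=35 A_ack=2145 B_seq=2145 B_ack=35
After event 2: A_seq=122 A_ack=2145 B_seq=2145 B_ack=35
After event 3: A_seq=138 A_ack=2145 B_seq=2145 B_ack=35
After event 4: A_seq=138 A_ack=2145 B_seq=2145 B_ack=138
After event 5: A_seq=138 A_ack=2219 B_seq=2219 B_ack=138

Answer: 138 2219 2219 138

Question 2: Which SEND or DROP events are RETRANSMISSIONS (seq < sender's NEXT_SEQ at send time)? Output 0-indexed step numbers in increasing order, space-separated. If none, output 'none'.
Answer: 4

Derivation:
Step 0: SEND seq=2000 -> fresh
Step 1: SEND seq=0 -> fresh
Step 2: DROP seq=35 -> fresh
Step 3: SEND seq=122 -> fresh
Step 4: SEND seq=35 -> retransmit
Step 5: SEND seq=2145 -> fresh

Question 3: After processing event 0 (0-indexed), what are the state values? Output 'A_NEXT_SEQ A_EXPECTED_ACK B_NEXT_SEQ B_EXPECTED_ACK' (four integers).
After event 0: A_seq=0 A_ack=2145 B_seq=2145 B_ack=0

0 2145 2145 0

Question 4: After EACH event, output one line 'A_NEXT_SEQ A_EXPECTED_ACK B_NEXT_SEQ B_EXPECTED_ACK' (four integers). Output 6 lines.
0 2145 2145 0
35 2145 2145 35
122 2145 2145 35
138 2145 2145 35
138 2145 2145 138
138 2219 2219 138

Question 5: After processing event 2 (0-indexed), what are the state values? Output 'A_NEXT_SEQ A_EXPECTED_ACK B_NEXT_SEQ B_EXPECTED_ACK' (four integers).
After event 0: A_seq=0 A_ack=2145 B_seq=2145 B_ack=0
After event 1: A_seq=35 A_ack=2145 B_seq=2145 B_ack=35
After event 2: A_seq=122 A_ack=2145 B_seq=2145 B_ack=35

122 2145 2145 35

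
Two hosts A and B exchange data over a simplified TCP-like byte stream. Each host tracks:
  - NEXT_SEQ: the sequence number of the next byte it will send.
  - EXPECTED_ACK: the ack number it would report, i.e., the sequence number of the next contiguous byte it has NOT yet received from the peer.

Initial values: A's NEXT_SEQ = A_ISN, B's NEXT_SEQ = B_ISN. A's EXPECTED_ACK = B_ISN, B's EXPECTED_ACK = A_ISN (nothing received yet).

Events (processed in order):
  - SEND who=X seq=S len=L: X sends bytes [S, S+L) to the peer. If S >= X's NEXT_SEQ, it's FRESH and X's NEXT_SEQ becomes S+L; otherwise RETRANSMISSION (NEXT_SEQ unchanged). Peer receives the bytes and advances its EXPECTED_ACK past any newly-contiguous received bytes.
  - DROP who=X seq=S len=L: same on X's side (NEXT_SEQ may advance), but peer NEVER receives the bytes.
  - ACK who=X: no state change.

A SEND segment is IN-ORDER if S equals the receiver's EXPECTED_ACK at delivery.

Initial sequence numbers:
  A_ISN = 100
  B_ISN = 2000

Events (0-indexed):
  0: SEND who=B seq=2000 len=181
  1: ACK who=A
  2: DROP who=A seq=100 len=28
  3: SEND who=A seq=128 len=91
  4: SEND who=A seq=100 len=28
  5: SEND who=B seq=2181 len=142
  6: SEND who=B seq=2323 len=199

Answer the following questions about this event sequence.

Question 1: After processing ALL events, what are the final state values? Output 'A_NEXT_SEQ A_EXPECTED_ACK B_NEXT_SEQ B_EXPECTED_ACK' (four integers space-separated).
After event 0: A_seq=100 A_ack=2181 B_seq=2181 B_ack=100
After event 1: A_seq=100 A_ack=2181 B_seq=2181 B_ack=100
After event 2: A_seq=128 A_ack=2181 B_seq=2181 B_ack=100
After event 3: A_seq=219 A_ack=2181 B_seq=2181 B_ack=100
After event 4: A_seq=219 A_ack=2181 B_seq=2181 B_ack=219
After event 5: A_seq=219 A_ack=2323 B_seq=2323 B_ack=219
After event 6: A_seq=219 A_ack=2522 B_seq=2522 B_ack=219

Answer: 219 2522 2522 219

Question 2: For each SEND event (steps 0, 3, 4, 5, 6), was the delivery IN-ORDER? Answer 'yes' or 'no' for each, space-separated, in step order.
Step 0: SEND seq=2000 -> in-order
Step 3: SEND seq=128 -> out-of-order
Step 4: SEND seq=100 -> in-order
Step 5: SEND seq=2181 -> in-order
Step 6: SEND seq=2323 -> in-order

Answer: yes no yes yes yes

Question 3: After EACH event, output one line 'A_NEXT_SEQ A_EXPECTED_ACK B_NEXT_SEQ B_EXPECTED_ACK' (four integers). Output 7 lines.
100 2181 2181 100
100 2181 2181 100
128 2181 2181 100
219 2181 2181 100
219 2181 2181 219
219 2323 2323 219
219 2522 2522 219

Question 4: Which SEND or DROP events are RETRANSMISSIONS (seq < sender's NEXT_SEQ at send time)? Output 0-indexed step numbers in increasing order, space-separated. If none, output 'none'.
Step 0: SEND seq=2000 -> fresh
Step 2: DROP seq=100 -> fresh
Step 3: SEND seq=128 -> fresh
Step 4: SEND seq=100 -> retransmit
Step 5: SEND seq=2181 -> fresh
Step 6: SEND seq=2323 -> fresh

Answer: 4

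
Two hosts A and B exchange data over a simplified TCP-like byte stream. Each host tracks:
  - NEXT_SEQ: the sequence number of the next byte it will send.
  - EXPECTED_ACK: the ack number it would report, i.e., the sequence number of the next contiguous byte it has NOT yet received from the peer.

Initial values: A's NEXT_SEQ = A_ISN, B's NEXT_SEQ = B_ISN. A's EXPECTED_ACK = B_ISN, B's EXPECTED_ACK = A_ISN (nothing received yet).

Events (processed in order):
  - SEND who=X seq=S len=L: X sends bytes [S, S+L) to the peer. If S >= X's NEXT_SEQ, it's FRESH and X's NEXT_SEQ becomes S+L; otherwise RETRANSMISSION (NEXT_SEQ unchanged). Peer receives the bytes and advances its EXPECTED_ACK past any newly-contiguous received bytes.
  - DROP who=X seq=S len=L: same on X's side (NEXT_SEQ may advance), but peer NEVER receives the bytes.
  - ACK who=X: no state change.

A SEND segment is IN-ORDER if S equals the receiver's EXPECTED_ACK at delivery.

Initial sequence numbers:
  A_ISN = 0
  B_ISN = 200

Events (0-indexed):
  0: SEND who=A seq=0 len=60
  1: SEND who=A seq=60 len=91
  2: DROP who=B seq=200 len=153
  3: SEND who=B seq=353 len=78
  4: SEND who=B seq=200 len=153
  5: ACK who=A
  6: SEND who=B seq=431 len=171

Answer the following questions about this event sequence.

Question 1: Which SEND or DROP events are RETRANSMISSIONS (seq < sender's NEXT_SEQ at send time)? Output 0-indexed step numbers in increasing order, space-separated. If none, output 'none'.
Step 0: SEND seq=0 -> fresh
Step 1: SEND seq=60 -> fresh
Step 2: DROP seq=200 -> fresh
Step 3: SEND seq=353 -> fresh
Step 4: SEND seq=200 -> retransmit
Step 6: SEND seq=431 -> fresh

Answer: 4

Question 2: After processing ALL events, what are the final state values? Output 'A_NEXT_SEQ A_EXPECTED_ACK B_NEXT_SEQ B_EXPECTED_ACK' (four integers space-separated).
After event 0: A_seq=60 A_ack=200 B_seq=200 B_ack=60
After event 1: A_seq=151 A_ack=200 B_seq=200 B_ack=151
After event 2: A_seq=151 A_ack=200 B_seq=353 B_ack=151
After event 3: A_seq=151 A_ack=200 B_seq=431 B_ack=151
After event 4: A_seq=151 A_ack=431 B_seq=431 B_ack=151
After event 5: A_seq=151 A_ack=431 B_seq=431 B_ack=151
After event 6: A_seq=151 A_ack=602 B_seq=602 B_ack=151

Answer: 151 602 602 151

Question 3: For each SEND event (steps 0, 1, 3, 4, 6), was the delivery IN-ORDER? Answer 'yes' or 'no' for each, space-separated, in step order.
Answer: yes yes no yes yes

Derivation:
Step 0: SEND seq=0 -> in-order
Step 1: SEND seq=60 -> in-order
Step 3: SEND seq=353 -> out-of-order
Step 4: SEND seq=200 -> in-order
Step 6: SEND seq=431 -> in-order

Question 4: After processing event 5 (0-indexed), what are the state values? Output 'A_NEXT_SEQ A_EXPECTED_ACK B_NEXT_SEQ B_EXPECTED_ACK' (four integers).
After event 0: A_seq=60 A_ack=200 B_seq=200 B_ack=60
After event 1: A_seq=151 A_ack=200 B_seq=200 B_ack=151
After event 2: A_seq=151 A_ack=200 B_seq=353 B_ack=151
After event 3: A_seq=151 A_ack=200 B_seq=431 B_ack=151
After event 4: A_seq=151 A_ack=431 B_seq=431 B_ack=151
After event 5: A_seq=151 A_ack=431 B_seq=431 B_ack=151

151 431 431 151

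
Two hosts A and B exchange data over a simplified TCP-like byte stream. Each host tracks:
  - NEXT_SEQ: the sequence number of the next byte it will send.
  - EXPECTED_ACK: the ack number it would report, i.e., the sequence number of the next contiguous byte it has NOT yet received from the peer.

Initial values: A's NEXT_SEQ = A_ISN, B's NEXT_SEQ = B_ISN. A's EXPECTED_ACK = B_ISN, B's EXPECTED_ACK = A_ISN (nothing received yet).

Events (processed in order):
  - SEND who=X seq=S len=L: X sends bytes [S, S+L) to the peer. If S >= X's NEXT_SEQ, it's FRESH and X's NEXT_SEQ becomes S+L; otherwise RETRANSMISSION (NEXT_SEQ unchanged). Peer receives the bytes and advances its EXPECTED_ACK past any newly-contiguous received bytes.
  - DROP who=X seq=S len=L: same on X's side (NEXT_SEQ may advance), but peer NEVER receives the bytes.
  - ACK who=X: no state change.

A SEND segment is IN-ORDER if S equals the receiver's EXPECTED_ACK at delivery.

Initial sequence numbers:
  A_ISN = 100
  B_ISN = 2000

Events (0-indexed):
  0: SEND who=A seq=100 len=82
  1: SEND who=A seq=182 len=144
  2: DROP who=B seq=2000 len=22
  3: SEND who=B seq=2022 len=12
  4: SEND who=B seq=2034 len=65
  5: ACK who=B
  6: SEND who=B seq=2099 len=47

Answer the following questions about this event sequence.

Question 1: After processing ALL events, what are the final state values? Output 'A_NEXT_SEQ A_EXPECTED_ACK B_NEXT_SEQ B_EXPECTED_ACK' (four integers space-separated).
After event 0: A_seq=182 A_ack=2000 B_seq=2000 B_ack=182
After event 1: A_seq=326 A_ack=2000 B_seq=2000 B_ack=326
After event 2: A_seq=326 A_ack=2000 B_seq=2022 B_ack=326
After event 3: A_seq=326 A_ack=2000 B_seq=2034 B_ack=326
After event 4: A_seq=326 A_ack=2000 B_seq=2099 B_ack=326
After event 5: A_seq=326 A_ack=2000 B_seq=2099 B_ack=326
After event 6: A_seq=326 A_ack=2000 B_seq=2146 B_ack=326

Answer: 326 2000 2146 326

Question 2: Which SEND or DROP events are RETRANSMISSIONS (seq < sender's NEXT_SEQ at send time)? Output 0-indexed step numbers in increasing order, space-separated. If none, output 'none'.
Step 0: SEND seq=100 -> fresh
Step 1: SEND seq=182 -> fresh
Step 2: DROP seq=2000 -> fresh
Step 3: SEND seq=2022 -> fresh
Step 4: SEND seq=2034 -> fresh
Step 6: SEND seq=2099 -> fresh

Answer: none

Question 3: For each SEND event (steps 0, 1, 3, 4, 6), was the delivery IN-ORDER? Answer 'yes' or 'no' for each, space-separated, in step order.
Answer: yes yes no no no

Derivation:
Step 0: SEND seq=100 -> in-order
Step 1: SEND seq=182 -> in-order
Step 3: SEND seq=2022 -> out-of-order
Step 4: SEND seq=2034 -> out-of-order
Step 6: SEND seq=2099 -> out-of-order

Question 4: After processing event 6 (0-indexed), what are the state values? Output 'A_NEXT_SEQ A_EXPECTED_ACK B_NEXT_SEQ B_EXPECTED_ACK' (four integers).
After event 0: A_seq=182 A_ack=2000 B_seq=2000 B_ack=182
After event 1: A_seq=326 A_ack=2000 B_seq=2000 B_ack=326
After event 2: A_seq=326 A_ack=2000 B_seq=2022 B_ack=326
After event 3: A_seq=326 A_ack=2000 B_seq=2034 B_ack=326
After event 4: A_seq=326 A_ack=2000 B_seq=2099 B_ack=326
After event 5: A_seq=326 A_ack=2000 B_seq=2099 B_ack=326
After event 6: A_seq=326 A_ack=2000 B_seq=2146 B_ack=326

326 2000 2146 326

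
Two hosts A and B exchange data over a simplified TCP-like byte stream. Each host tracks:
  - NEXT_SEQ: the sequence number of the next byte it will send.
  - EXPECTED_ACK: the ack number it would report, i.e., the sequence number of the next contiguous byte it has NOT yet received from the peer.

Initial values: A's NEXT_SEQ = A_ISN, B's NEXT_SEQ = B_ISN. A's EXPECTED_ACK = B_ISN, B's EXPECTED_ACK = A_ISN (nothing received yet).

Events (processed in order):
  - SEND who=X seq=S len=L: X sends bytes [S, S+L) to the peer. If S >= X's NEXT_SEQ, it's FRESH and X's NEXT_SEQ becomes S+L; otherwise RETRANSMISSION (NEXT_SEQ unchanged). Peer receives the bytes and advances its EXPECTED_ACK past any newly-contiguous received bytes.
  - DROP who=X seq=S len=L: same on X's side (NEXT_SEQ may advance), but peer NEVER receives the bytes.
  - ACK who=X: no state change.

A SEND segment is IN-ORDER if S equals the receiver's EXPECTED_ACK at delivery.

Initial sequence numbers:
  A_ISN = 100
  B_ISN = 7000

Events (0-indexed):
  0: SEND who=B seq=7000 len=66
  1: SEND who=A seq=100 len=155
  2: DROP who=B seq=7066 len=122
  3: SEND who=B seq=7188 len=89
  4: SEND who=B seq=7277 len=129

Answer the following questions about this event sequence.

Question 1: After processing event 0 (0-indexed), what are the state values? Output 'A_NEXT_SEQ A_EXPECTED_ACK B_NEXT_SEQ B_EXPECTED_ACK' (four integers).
After event 0: A_seq=100 A_ack=7066 B_seq=7066 B_ack=100

100 7066 7066 100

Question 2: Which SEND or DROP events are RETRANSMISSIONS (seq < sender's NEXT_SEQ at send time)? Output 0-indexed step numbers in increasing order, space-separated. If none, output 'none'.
Answer: none

Derivation:
Step 0: SEND seq=7000 -> fresh
Step 1: SEND seq=100 -> fresh
Step 2: DROP seq=7066 -> fresh
Step 3: SEND seq=7188 -> fresh
Step 4: SEND seq=7277 -> fresh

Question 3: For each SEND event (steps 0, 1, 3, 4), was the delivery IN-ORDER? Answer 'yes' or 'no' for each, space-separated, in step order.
Step 0: SEND seq=7000 -> in-order
Step 1: SEND seq=100 -> in-order
Step 3: SEND seq=7188 -> out-of-order
Step 4: SEND seq=7277 -> out-of-order

Answer: yes yes no no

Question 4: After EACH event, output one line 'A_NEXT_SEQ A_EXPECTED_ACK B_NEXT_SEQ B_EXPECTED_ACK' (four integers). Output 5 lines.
100 7066 7066 100
255 7066 7066 255
255 7066 7188 255
255 7066 7277 255
255 7066 7406 255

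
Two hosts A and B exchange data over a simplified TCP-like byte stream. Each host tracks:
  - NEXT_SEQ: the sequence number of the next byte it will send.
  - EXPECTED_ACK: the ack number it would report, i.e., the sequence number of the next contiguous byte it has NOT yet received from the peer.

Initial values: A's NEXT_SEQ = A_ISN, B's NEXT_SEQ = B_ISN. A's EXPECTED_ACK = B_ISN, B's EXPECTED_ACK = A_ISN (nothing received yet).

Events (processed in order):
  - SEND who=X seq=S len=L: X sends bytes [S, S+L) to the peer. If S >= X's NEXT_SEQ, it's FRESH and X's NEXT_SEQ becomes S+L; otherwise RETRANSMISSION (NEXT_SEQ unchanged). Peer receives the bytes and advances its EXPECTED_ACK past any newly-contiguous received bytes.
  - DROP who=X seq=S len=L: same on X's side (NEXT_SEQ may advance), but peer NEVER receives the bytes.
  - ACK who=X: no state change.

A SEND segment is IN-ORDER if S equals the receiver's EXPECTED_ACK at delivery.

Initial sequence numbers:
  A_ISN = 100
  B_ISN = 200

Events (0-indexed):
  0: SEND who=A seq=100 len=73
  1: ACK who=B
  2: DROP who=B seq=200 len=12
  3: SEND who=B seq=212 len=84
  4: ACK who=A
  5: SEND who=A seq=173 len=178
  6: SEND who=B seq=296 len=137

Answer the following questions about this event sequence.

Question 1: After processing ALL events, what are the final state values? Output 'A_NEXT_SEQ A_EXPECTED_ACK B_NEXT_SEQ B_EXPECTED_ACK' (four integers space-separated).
Answer: 351 200 433 351

Derivation:
After event 0: A_seq=173 A_ack=200 B_seq=200 B_ack=173
After event 1: A_seq=173 A_ack=200 B_seq=200 B_ack=173
After event 2: A_seq=173 A_ack=200 B_seq=212 B_ack=173
After event 3: A_seq=173 A_ack=200 B_seq=296 B_ack=173
After event 4: A_seq=173 A_ack=200 B_seq=296 B_ack=173
After event 5: A_seq=351 A_ack=200 B_seq=296 B_ack=351
After event 6: A_seq=351 A_ack=200 B_seq=433 B_ack=351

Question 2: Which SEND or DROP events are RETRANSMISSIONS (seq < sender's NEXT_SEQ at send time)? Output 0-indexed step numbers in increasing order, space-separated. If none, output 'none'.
Step 0: SEND seq=100 -> fresh
Step 2: DROP seq=200 -> fresh
Step 3: SEND seq=212 -> fresh
Step 5: SEND seq=173 -> fresh
Step 6: SEND seq=296 -> fresh

Answer: none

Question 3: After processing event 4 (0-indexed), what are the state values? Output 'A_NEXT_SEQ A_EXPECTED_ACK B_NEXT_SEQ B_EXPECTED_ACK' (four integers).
After event 0: A_seq=173 A_ack=200 B_seq=200 B_ack=173
After event 1: A_seq=173 A_ack=200 B_seq=200 B_ack=173
After event 2: A_seq=173 A_ack=200 B_seq=212 B_ack=173
After event 3: A_seq=173 A_ack=200 B_seq=296 B_ack=173
After event 4: A_seq=173 A_ack=200 B_seq=296 B_ack=173

173 200 296 173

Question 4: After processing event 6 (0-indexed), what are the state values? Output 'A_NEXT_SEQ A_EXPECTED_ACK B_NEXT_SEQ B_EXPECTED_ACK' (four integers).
After event 0: A_seq=173 A_ack=200 B_seq=200 B_ack=173
After event 1: A_seq=173 A_ack=200 B_seq=200 B_ack=173
After event 2: A_seq=173 A_ack=200 B_seq=212 B_ack=173
After event 3: A_seq=173 A_ack=200 B_seq=296 B_ack=173
After event 4: A_seq=173 A_ack=200 B_seq=296 B_ack=173
After event 5: A_seq=351 A_ack=200 B_seq=296 B_ack=351
After event 6: A_seq=351 A_ack=200 B_seq=433 B_ack=351

351 200 433 351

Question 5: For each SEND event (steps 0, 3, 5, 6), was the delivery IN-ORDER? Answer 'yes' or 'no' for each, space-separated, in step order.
Step 0: SEND seq=100 -> in-order
Step 3: SEND seq=212 -> out-of-order
Step 5: SEND seq=173 -> in-order
Step 6: SEND seq=296 -> out-of-order

Answer: yes no yes no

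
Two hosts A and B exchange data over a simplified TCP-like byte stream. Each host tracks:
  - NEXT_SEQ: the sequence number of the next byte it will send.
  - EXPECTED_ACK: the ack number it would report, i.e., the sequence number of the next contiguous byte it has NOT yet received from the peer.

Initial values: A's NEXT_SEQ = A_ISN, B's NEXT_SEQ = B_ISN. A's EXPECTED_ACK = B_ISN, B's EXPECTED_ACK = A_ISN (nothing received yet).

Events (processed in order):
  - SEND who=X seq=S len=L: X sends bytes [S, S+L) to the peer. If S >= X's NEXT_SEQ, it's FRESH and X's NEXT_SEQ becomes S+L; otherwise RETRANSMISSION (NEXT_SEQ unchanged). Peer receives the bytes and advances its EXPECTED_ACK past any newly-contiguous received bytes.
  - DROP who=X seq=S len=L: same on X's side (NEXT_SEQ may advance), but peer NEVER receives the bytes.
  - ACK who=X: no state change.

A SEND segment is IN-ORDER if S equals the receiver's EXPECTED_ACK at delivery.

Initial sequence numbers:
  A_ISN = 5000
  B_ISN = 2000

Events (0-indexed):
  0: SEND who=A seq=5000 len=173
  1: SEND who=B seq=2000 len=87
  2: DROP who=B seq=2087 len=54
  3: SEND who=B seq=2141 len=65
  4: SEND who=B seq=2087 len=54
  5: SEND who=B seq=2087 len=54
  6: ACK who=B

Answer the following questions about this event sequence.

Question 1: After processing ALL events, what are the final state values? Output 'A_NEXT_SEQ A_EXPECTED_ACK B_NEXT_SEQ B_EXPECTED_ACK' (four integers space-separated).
After event 0: A_seq=5173 A_ack=2000 B_seq=2000 B_ack=5173
After event 1: A_seq=5173 A_ack=2087 B_seq=2087 B_ack=5173
After event 2: A_seq=5173 A_ack=2087 B_seq=2141 B_ack=5173
After event 3: A_seq=5173 A_ack=2087 B_seq=2206 B_ack=5173
After event 4: A_seq=5173 A_ack=2206 B_seq=2206 B_ack=5173
After event 5: A_seq=5173 A_ack=2206 B_seq=2206 B_ack=5173
After event 6: A_seq=5173 A_ack=2206 B_seq=2206 B_ack=5173

Answer: 5173 2206 2206 5173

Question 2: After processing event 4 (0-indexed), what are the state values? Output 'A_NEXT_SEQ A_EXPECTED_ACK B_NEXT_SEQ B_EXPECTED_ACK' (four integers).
After event 0: A_seq=5173 A_ack=2000 B_seq=2000 B_ack=5173
After event 1: A_seq=5173 A_ack=2087 B_seq=2087 B_ack=5173
After event 2: A_seq=5173 A_ack=2087 B_seq=2141 B_ack=5173
After event 3: A_seq=5173 A_ack=2087 B_seq=2206 B_ack=5173
After event 4: A_seq=5173 A_ack=2206 B_seq=2206 B_ack=5173

5173 2206 2206 5173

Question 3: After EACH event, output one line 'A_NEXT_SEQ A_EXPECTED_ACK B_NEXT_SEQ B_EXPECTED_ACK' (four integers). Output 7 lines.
5173 2000 2000 5173
5173 2087 2087 5173
5173 2087 2141 5173
5173 2087 2206 5173
5173 2206 2206 5173
5173 2206 2206 5173
5173 2206 2206 5173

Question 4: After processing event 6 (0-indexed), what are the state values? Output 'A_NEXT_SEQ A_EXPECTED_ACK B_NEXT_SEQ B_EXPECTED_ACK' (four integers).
After event 0: A_seq=5173 A_ack=2000 B_seq=2000 B_ack=5173
After event 1: A_seq=5173 A_ack=2087 B_seq=2087 B_ack=5173
After event 2: A_seq=5173 A_ack=2087 B_seq=2141 B_ack=5173
After event 3: A_seq=5173 A_ack=2087 B_seq=2206 B_ack=5173
After event 4: A_seq=5173 A_ack=2206 B_seq=2206 B_ack=5173
After event 5: A_seq=5173 A_ack=2206 B_seq=2206 B_ack=5173
After event 6: A_seq=5173 A_ack=2206 B_seq=2206 B_ack=5173

5173 2206 2206 5173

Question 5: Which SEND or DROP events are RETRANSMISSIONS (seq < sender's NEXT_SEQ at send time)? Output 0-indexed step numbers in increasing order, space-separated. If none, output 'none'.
Answer: 4 5

Derivation:
Step 0: SEND seq=5000 -> fresh
Step 1: SEND seq=2000 -> fresh
Step 2: DROP seq=2087 -> fresh
Step 3: SEND seq=2141 -> fresh
Step 4: SEND seq=2087 -> retransmit
Step 5: SEND seq=2087 -> retransmit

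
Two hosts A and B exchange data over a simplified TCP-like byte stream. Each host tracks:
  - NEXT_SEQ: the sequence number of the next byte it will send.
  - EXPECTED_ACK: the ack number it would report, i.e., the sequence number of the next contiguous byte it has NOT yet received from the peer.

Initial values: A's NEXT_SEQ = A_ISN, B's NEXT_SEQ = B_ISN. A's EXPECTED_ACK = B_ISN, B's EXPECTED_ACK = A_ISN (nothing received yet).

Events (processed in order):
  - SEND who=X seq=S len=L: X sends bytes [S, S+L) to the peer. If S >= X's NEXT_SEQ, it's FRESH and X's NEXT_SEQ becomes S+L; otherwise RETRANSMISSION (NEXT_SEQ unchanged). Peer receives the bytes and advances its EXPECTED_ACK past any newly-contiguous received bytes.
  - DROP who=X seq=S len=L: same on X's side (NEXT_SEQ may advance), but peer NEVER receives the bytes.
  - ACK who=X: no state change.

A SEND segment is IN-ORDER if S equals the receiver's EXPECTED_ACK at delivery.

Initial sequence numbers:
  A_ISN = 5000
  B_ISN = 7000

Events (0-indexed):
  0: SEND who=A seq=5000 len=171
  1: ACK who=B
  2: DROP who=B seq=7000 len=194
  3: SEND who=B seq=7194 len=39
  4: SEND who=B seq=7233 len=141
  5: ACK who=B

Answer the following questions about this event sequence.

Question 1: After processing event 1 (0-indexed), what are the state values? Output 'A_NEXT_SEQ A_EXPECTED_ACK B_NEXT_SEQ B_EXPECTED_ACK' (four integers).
After event 0: A_seq=5171 A_ack=7000 B_seq=7000 B_ack=5171
After event 1: A_seq=5171 A_ack=7000 B_seq=7000 B_ack=5171

5171 7000 7000 5171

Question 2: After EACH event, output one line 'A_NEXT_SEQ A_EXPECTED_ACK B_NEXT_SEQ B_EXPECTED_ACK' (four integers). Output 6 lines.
5171 7000 7000 5171
5171 7000 7000 5171
5171 7000 7194 5171
5171 7000 7233 5171
5171 7000 7374 5171
5171 7000 7374 5171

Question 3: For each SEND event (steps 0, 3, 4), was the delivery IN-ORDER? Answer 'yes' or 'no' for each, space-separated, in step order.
Answer: yes no no

Derivation:
Step 0: SEND seq=5000 -> in-order
Step 3: SEND seq=7194 -> out-of-order
Step 4: SEND seq=7233 -> out-of-order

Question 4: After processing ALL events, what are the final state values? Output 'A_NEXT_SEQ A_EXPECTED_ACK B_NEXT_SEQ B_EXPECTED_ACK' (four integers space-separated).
Answer: 5171 7000 7374 5171

Derivation:
After event 0: A_seq=5171 A_ack=7000 B_seq=7000 B_ack=5171
After event 1: A_seq=5171 A_ack=7000 B_seq=7000 B_ack=5171
After event 2: A_seq=5171 A_ack=7000 B_seq=7194 B_ack=5171
After event 3: A_seq=5171 A_ack=7000 B_seq=7233 B_ack=5171
After event 4: A_seq=5171 A_ack=7000 B_seq=7374 B_ack=5171
After event 5: A_seq=5171 A_ack=7000 B_seq=7374 B_ack=5171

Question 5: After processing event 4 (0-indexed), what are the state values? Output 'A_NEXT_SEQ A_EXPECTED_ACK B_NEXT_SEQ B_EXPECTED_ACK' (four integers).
After event 0: A_seq=5171 A_ack=7000 B_seq=7000 B_ack=5171
After event 1: A_seq=5171 A_ack=7000 B_seq=7000 B_ack=5171
After event 2: A_seq=5171 A_ack=7000 B_seq=7194 B_ack=5171
After event 3: A_seq=5171 A_ack=7000 B_seq=7233 B_ack=5171
After event 4: A_seq=5171 A_ack=7000 B_seq=7374 B_ack=5171

5171 7000 7374 5171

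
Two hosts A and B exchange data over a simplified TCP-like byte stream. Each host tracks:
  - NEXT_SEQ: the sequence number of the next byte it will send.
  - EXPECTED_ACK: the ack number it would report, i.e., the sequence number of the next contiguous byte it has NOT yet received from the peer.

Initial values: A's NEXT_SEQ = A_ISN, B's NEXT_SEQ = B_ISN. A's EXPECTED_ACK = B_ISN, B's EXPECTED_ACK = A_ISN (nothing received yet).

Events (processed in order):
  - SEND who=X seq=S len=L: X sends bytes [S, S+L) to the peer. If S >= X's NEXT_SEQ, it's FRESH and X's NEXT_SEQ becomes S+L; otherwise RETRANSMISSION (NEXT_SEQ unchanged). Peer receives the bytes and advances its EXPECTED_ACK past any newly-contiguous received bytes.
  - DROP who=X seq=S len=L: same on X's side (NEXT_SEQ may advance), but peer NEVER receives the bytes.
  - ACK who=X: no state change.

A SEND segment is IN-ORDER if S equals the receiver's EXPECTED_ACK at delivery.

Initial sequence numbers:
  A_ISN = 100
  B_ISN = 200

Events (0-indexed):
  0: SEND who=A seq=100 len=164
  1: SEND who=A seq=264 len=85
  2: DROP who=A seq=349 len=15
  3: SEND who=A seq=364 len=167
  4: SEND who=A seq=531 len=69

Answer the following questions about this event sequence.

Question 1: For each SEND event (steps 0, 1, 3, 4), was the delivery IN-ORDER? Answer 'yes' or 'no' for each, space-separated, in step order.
Step 0: SEND seq=100 -> in-order
Step 1: SEND seq=264 -> in-order
Step 3: SEND seq=364 -> out-of-order
Step 4: SEND seq=531 -> out-of-order

Answer: yes yes no no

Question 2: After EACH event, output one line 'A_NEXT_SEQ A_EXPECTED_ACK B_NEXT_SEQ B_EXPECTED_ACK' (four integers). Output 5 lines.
264 200 200 264
349 200 200 349
364 200 200 349
531 200 200 349
600 200 200 349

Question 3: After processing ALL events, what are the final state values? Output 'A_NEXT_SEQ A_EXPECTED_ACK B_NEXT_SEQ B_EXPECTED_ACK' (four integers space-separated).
Answer: 600 200 200 349

Derivation:
After event 0: A_seq=264 A_ack=200 B_seq=200 B_ack=264
After event 1: A_seq=349 A_ack=200 B_seq=200 B_ack=349
After event 2: A_seq=364 A_ack=200 B_seq=200 B_ack=349
After event 3: A_seq=531 A_ack=200 B_seq=200 B_ack=349
After event 4: A_seq=600 A_ack=200 B_seq=200 B_ack=349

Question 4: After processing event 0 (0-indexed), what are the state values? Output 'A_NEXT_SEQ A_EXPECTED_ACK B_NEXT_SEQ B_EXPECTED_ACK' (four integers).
After event 0: A_seq=264 A_ack=200 B_seq=200 B_ack=264

264 200 200 264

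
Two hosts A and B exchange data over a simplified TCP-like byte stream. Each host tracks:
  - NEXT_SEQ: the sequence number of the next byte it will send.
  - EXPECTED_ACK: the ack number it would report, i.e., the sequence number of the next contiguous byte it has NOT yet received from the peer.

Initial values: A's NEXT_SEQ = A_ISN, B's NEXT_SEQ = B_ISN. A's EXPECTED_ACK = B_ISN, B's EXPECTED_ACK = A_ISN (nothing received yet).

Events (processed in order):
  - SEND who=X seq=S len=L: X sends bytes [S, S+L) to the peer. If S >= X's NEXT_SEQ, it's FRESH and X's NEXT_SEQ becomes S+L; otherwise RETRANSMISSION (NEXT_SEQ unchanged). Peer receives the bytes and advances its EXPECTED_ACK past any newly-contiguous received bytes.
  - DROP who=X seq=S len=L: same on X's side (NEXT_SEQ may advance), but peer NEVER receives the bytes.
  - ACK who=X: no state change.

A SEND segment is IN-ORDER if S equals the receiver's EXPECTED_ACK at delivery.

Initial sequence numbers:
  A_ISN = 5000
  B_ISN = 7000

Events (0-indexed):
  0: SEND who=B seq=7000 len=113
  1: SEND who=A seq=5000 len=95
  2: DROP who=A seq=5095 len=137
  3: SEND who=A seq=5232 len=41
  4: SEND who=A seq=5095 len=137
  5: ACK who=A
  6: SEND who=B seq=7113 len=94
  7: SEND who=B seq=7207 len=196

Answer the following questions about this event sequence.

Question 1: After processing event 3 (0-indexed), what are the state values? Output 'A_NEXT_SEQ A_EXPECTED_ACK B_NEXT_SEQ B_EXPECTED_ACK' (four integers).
After event 0: A_seq=5000 A_ack=7113 B_seq=7113 B_ack=5000
After event 1: A_seq=5095 A_ack=7113 B_seq=7113 B_ack=5095
After event 2: A_seq=5232 A_ack=7113 B_seq=7113 B_ack=5095
After event 3: A_seq=5273 A_ack=7113 B_seq=7113 B_ack=5095

5273 7113 7113 5095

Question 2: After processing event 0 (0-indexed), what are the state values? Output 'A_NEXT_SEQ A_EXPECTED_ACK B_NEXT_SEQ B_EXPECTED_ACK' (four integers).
After event 0: A_seq=5000 A_ack=7113 B_seq=7113 B_ack=5000

5000 7113 7113 5000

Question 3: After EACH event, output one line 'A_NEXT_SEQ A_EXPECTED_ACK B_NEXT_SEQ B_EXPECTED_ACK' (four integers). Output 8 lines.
5000 7113 7113 5000
5095 7113 7113 5095
5232 7113 7113 5095
5273 7113 7113 5095
5273 7113 7113 5273
5273 7113 7113 5273
5273 7207 7207 5273
5273 7403 7403 5273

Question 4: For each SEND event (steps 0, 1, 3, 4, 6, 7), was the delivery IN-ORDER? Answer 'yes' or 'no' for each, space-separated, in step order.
Answer: yes yes no yes yes yes

Derivation:
Step 0: SEND seq=7000 -> in-order
Step 1: SEND seq=5000 -> in-order
Step 3: SEND seq=5232 -> out-of-order
Step 4: SEND seq=5095 -> in-order
Step 6: SEND seq=7113 -> in-order
Step 7: SEND seq=7207 -> in-order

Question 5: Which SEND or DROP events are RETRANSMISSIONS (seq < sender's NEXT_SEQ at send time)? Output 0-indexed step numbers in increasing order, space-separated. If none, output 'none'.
Step 0: SEND seq=7000 -> fresh
Step 1: SEND seq=5000 -> fresh
Step 2: DROP seq=5095 -> fresh
Step 3: SEND seq=5232 -> fresh
Step 4: SEND seq=5095 -> retransmit
Step 6: SEND seq=7113 -> fresh
Step 7: SEND seq=7207 -> fresh

Answer: 4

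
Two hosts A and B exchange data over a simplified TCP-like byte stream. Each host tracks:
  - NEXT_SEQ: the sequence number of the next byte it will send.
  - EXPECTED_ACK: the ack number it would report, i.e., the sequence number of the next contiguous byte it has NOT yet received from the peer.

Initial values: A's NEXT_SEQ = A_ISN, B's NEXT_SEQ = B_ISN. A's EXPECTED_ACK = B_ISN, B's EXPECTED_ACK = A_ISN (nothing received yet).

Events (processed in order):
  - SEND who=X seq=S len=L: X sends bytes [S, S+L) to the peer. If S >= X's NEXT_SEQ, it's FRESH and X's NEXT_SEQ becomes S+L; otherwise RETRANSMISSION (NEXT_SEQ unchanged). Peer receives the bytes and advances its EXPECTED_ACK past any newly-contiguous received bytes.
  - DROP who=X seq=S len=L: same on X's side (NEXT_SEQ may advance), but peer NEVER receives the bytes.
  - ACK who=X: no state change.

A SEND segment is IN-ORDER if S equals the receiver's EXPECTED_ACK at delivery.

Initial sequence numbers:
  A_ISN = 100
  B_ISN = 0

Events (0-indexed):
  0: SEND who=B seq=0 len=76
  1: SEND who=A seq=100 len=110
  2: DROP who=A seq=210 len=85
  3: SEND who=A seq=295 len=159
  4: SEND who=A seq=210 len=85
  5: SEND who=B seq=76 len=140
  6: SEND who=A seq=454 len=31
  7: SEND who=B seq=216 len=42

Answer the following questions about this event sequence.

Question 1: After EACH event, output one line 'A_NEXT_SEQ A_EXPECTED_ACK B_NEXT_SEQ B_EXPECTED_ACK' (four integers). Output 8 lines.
100 76 76 100
210 76 76 210
295 76 76 210
454 76 76 210
454 76 76 454
454 216 216 454
485 216 216 485
485 258 258 485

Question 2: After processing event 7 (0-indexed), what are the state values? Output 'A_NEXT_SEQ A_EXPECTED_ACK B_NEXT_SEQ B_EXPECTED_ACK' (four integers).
After event 0: A_seq=100 A_ack=76 B_seq=76 B_ack=100
After event 1: A_seq=210 A_ack=76 B_seq=76 B_ack=210
After event 2: A_seq=295 A_ack=76 B_seq=76 B_ack=210
After event 3: A_seq=454 A_ack=76 B_seq=76 B_ack=210
After event 4: A_seq=454 A_ack=76 B_seq=76 B_ack=454
After event 5: A_seq=454 A_ack=216 B_seq=216 B_ack=454
After event 6: A_seq=485 A_ack=216 B_seq=216 B_ack=485
After event 7: A_seq=485 A_ack=258 B_seq=258 B_ack=485

485 258 258 485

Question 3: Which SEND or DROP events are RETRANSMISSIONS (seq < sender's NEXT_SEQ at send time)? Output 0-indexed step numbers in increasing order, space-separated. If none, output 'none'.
Step 0: SEND seq=0 -> fresh
Step 1: SEND seq=100 -> fresh
Step 2: DROP seq=210 -> fresh
Step 3: SEND seq=295 -> fresh
Step 4: SEND seq=210 -> retransmit
Step 5: SEND seq=76 -> fresh
Step 6: SEND seq=454 -> fresh
Step 7: SEND seq=216 -> fresh

Answer: 4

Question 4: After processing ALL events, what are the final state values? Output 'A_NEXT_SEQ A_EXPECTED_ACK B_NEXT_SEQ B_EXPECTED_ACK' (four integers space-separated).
After event 0: A_seq=100 A_ack=76 B_seq=76 B_ack=100
After event 1: A_seq=210 A_ack=76 B_seq=76 B_ack=210
After event 2: A_seq=295 A_ack=76 B_seq=76 B_ack=210
After event 3: A_seq=454 A_ack=76 B_seq=76 B_ack=210
After event 4: A_seq=454 A_ack=76 B_seq=76 B_ack=454
After event 5: A_seq=454 A_ack=216 B_seq=216 B_ack=454
After event 6: A_seq=485 A_ack=216 B_seq=216 B_ack=485
After event 7: A_seq=485 A_ack=258 B_seq=258 B_ack=485

Answer: 485 258 258 485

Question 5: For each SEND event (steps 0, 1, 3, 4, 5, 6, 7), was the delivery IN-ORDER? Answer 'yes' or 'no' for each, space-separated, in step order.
Step 0: SEND seq=0 -> in-order
Step 1: SEND seq=100 -> in-order
Step 3: SEND seq=295 -> out-of-order
Step 4: SEND seq=210 -> in-order
Step 5: SEND seq=76 -> in-order
Step 6: SEND seq=454 -> in-order
Step 7: SEND seq=216 -> in-order

Answer: yes yes no yes yes yes yes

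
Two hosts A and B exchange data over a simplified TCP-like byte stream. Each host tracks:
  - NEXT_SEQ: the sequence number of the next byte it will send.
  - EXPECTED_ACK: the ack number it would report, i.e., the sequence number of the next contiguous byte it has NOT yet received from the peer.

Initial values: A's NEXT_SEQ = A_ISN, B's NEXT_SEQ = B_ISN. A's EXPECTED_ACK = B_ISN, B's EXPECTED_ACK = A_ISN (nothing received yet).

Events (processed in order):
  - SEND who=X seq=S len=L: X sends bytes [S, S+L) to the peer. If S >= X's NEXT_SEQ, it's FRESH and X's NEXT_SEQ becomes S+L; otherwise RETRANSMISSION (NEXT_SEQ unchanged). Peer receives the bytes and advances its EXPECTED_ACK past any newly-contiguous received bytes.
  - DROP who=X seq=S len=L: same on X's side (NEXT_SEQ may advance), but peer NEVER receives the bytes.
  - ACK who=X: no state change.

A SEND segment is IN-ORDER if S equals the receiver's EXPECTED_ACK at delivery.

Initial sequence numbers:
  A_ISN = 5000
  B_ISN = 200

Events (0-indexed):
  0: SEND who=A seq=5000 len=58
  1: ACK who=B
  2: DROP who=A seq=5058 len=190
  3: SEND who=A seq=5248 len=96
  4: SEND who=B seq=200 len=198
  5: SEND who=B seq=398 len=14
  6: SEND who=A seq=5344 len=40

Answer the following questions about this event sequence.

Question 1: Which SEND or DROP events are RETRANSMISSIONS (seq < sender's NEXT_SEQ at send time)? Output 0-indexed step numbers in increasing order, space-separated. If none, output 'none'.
Step 0: SEND seq=5000 -> fresh
Step 2: DROP seq=5058 -> fresh
Step 3: SEND seq=5248 -> fresh
Step 4: SEND seq=200 -> fresh
Step 5: SEND seq=398 -> fresh
Step 6: SEND seq=5344 -> fresh

Answer: none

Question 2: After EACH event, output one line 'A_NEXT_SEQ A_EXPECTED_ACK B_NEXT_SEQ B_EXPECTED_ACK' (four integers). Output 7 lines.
5058 200 200 5058
5058 200 200 5058
5248 200 200 5058
5344 200 200 5058
5344 398 398 5058
5344 412 412 5058
5384 412 412 5058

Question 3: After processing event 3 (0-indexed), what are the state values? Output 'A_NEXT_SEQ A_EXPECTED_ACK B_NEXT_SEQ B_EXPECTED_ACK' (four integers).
After event 0: A_seq=5058 A_ack=200 B_seq=200 B_ack=5058
After event 1: A_seq=5058 A_ack=200 B_seq=200 B_ack=5058
After event 2: A_seq=5248 A_ack=200 B_seq=200 B_ack=5058
After event 3: A_seq=5344 A_ack=200 B_seq=200 B_ack=5058

5344 200 200 5058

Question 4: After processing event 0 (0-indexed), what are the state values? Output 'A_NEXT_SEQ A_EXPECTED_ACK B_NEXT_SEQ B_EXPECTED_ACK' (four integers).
After event 0: A_seq=5058 A_ack=200 B_seq=200 B_ack=5058

5058 200 200 5058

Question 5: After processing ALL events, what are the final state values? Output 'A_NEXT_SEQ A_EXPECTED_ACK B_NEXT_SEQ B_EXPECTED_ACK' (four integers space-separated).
Answer: 5384 412 412 5058

Derivation:
After event 0: A_seq=5058 A_ack=200 B_seq=200 B_ack=5058
After event 1: A_seq=5058 A_ack=200 B_seq=200 B_ack=5058
After event 2: A_seq=5248 A_ack=200 B_seq=200 B_ack=5058
After event 3: A_seq=5344 A_ack=200 B_seq=200 B_ack=5058
After event 4: A_seq=5344 A_ack=398 B_seq=398 B_ack=5058
After event 5: A_seq=5344 A_ack=412 B_seq=412 B_ack=5058
After event 6: A_seq=5384 A_ack=412 B_seq=412 B_ack=5058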